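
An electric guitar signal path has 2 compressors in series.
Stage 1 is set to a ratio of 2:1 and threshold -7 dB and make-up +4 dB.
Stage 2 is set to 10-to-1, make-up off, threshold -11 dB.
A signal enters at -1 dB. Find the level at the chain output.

Stage 1: -1 dB is 6 dB over -7 dB; at 2:1 that becomes 3 dB over, giving -4 dB; +4 dB make-up → 0 dB.
Stage 2: 0 dB is 11 dB over -11 dB; at 10:1 that becomes 1.1 dB over, giving -9.9 dB.

-9.9 dB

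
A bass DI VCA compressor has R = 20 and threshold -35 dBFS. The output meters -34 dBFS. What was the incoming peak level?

-15 dBFS

The compressed level sits -34 − (-35) = 1 dB over threshold.
Undo the ratio: input overshoot = 1 × 20 = 20 dB, giving input = -15 dBFS.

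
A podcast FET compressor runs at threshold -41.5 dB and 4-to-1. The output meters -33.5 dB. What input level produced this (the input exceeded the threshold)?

-9.5 dB

That's 8 dB above the -41.5 dB threshold.
Undo the ratio: input overshoot = 8 × 4 = 32 dB, giving input = -9.5 dB.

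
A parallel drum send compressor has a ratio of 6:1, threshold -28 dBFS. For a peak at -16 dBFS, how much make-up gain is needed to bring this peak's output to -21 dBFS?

Overshoot 12 dB → 12/6 = 2 dB after compression, so the compressed level is -28 + 2 = -26 dBFS.
Make-up = target − compressed = -21 − (-26) = 5 dB.

5 dB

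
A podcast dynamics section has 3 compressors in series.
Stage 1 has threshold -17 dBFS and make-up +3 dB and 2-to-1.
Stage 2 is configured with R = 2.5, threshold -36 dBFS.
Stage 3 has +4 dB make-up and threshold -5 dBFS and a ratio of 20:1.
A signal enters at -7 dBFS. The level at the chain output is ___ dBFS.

-21.2 dBFS

Stage 1: -7 dBFS is 10 dB over -17 dBFS; at 2:1 that becomes 5 dB over, giving -12 dBFS; +3 dB make-up → -9 dBFS.
Stage 2: 27 dB above -36 dBFS, reduced 2.5:1 to 10.8 dB above → -25.2 dBFS.
Stage 3: -25.2 dBFS ≤ -5 dBFS, so stage 3 doesn't engage; make-up brings it to -21.2 dBFS.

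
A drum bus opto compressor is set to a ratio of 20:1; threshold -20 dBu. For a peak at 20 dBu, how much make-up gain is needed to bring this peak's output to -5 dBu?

Overshoot 40 dB → 40/20 = 2 dB after compression, so the compressed level is -20 + 2 = -18 dBu.
Make-up = target − compressed = -5 − (-18) = 13 dB.

13 dB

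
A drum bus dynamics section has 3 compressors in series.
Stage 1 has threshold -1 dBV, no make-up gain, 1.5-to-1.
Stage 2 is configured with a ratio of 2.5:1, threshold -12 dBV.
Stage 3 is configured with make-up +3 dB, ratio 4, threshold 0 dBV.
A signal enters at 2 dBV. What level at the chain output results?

Stage 1: 3 dB above -1 dBV, reduced 1.5:1 to 2 dB above → 1 dBV.
Stage 2: 1 dBV is 13 dB over -12 dBV; at 2.5:1 that becomes 5.2 dB over, giving -6.8 dBV.
Stage 3: -6.8 dBV is at or below the 0 dBV threshold — no compression; make-up brings it to -3.8 dBV.

-3.8 dBV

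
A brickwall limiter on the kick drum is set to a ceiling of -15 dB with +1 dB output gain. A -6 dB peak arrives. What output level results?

The limiter clamps the peak to its -15 dB ceiling.
Output gain then adds 1 dB: -15 + 1 = -14 dB.

-14 dB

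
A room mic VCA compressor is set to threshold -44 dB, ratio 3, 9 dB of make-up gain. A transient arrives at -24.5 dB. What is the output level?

-24.5 dB sits 19.5 dB over threshold.
The 19.5 dB excess becomes 6.5 dB after 3:1 reduction.
Output = -44 + 6.5 = -37.5 dB; make-up adds 9 dB, giving -28.5 dB.

-28.5 dB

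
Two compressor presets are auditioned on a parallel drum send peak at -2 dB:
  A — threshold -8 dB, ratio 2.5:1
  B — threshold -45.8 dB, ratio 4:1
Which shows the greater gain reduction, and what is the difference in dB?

B, by 29.25 dB

A: 6 dB over, compressed to 2.4 dB over, so 3.6 dB of GR.
B: 43.8 dB over, compressed to 10.95 dB over, so 32.85 dB of GR.
B reduces 29.25 dB more.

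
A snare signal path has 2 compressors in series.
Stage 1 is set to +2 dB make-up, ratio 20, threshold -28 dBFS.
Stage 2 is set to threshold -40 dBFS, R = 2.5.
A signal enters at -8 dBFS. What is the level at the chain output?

Stage 1: -8 dBFS is 20 dB over -28 dBFS; at 20:1 that becomes 1 dB over, giving -27 dBFS; +2 dB make-up → -25 dBFS.
Stage 2: -25 dBFS is 15 dB over -40 dBFS; at 2.5:1 that becomes 6 dB over, giving -34 dBFS.

-34 dBFS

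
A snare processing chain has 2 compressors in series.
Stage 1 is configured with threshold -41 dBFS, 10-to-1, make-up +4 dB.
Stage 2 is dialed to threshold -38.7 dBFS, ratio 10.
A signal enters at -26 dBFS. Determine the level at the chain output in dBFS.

-38.38 dBFS

Stage 1: -26 dBFS is 15 dB over -41 dBFS; at 10:1 that becomes 1.5 dB over, giving -39.5 dBFS; +4 dB make-up → -35.5 dBFS.
Stage 2: -35.5 dBFS is 3.2 dB over -38.7 dBFS; at 10:1 that becomes 0.32 dB over, giving -38.38 dBFS.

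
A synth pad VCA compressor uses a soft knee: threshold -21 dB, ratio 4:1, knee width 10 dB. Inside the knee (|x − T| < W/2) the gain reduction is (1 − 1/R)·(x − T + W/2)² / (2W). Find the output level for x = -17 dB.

x − T + W/2 = -17 − (-21) + 5 = 9.
GR = (1 − 1/4) × 9² / 20 = 0.75 × 81 / 20 = 3.0375 dB.
Output = -17 − 3.0375 = -20.0375 dB.

-20.0375 dB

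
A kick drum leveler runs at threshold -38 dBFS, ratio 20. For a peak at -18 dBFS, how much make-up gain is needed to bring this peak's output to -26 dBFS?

Overshoot 20 dB → 20/20 = 1 dB after compression, so the compressed level is -38 + 1 = -37 dBFS.
Make-up = target − compressed = -26 − (-37) = 11 dB.

11 dB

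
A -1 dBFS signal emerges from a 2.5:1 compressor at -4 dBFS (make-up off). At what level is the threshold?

-6 dBFS

Input is 5 dB above T (since output overshoot × R = input overshoot: (-4 − T)·2.5 = -1 − T gives T = -6 dBFS).
Check: -6 + (-1 − (-6))/2.5 = -6 + 2 = -4 dBFS. ✓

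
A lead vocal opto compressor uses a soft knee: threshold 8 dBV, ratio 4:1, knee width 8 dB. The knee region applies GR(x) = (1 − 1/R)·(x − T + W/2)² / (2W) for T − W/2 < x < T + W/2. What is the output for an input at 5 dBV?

4.953125 dBV

x − T + W/2 = 5 − 8 + 4 = 1.
GR = (1 − 1/4) × 1² / 16 = 0.75 × 1 / 16 = 0.046875 dB.
Output = 5 − 0.046875 = 4.953125 dBV.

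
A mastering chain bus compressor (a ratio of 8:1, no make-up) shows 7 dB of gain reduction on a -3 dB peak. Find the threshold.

-11 dB

Gain reduction = -3 − (-10) = 7 dB; output overshoot = GR / (R − 1) = 7 / 7 = 1 dB.
Threshold = output − output overshoot = -10 − 1 = -11 dB.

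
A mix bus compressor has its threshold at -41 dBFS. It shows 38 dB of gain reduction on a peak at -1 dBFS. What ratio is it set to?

Input overshoot = -1 − (-41) = 40 dB.
Output overshoot = 40 − 38 = 2 dB.
Ratio = input overshoot / output overshoot = 40 / 2 = 20.

20:1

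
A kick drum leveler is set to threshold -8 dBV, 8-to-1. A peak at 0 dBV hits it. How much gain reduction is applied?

7 dB

The signal is 8 dB above threshold.
A 8:1 ratio leaves 1 dB of that excess.
GR = overshoot in − overshoot out = 8 − 1 = 7 dB.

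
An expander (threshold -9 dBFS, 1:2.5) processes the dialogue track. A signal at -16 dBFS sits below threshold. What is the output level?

Below threshold, a 1:2.5 expander applies gain = (2.5−1)×(T − x) of attenuation.
(2.5−1) × 7 = 10.5 dB, so output = -16 − 10.5 = -26.5 dBFS.

-26.5 dBFS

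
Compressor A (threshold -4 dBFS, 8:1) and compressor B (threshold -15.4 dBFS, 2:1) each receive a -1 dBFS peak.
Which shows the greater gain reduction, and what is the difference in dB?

A: overshoot 3 dB → output overshoot 0.375 dB → GR 2.625 dB.
B: overshoot 14.4 dB → output overshoot 7.2 dB → GR 7.2 dB.
Difference: 4.575 dB in favour of B.

B, by 4.575 dB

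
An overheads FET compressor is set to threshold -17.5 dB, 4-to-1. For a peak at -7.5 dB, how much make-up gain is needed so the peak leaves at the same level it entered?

The peak compresses to -17.5 + 10/4 = -15 dB.
To reach -7.5 dB requires -7.5 − (-15) = 7.5 dB of make-up.

7.5 dB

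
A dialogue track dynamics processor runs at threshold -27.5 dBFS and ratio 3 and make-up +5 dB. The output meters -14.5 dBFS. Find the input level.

-3.5 dBFS

Before make-up, the level was -14.5 − 5 = -19.5 dBFS.
That's 8 dB above the -27.5 dBFS threshold.
Undo the ratio: input overshoot = 8 × 3 = 24 dB, giving input = -3.5 dBFS.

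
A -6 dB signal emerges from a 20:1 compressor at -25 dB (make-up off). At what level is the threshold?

Gain reduction = -6 − (-25) = 19 dB; output overshoot = GR / (R − 1) = 19 / 19 = 1 dB.
Threshold = output − output overshoot = -25 − 1 = -26 dB.

-26 dB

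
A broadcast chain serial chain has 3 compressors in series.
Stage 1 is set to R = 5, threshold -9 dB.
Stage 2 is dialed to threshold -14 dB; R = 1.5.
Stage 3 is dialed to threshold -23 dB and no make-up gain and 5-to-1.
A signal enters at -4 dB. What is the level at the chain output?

-20.4 dB

Stage 1: 5 dB above -9 dB, reduced 5:1 to 1 dB above → -8 dB.
Stage 2: 6 dB above -14 dB, reduced 1.5:1 to 4 dB above → -10 dB.
Stage 3: overshoot 13 dB → 13/5 = 2.6 dB → -20.4 dB.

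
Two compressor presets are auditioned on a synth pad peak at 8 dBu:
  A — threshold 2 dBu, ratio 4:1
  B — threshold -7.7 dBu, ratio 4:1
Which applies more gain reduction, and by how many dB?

A: overshoot 6 dB → output overshoot 1.5 dB → GR 4.5 dB.
B: overshoot 15.7 dB → output overshoot 3.925 dB → GR 11.775 dB.
Difference: 7.275 dB in favour of B.

B, by 7.275 dB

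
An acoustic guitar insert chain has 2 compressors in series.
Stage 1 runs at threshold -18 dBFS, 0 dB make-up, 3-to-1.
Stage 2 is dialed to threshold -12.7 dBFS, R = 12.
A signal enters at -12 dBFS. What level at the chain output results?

Stage 1: overshoot 6 dB → 6/3 = 2 dB → -16 dBFS.
Stage 2: -16 dBFS is at or below the -12.7 dBFS threshold — no compression; output -16 dBFS.

-16 dBFS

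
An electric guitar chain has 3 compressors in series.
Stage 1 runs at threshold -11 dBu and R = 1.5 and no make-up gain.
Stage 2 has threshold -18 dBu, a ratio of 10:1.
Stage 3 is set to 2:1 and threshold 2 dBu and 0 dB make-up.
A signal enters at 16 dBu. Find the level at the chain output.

-15.5 dBu

Stage 1: 16 dBu is 27 dB over -11 dBu; at 1.5:1 that becomes 18 dB over, giving 7 dBu.
Stage 2: 7 dBu is 25 dB over -18 dBu; at 10:1 that becomes 2.5 dB over, giving -15.5 dBu.
Stage 3: -15.5 dBu ≤ 2 dBu, so stage 3 doesn't engage; output -15.5 dBu.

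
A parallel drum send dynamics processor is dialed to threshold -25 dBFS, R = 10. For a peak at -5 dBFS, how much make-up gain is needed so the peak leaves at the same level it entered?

18 dB

Without make-up, output = threshold + overshoot/10 = -25 + 2 = -23 dBFS.
Gap to target: 18 dB.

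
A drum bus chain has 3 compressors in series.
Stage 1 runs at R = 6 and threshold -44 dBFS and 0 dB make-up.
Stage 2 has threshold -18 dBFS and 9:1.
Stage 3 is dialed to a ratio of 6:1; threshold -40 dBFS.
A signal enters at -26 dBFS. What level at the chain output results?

Stage 1: overshoot 18 dB → 18/6 = 3 dB → -41 dBFS.
Stage 2: below threshold (-41 ≤ -18); passes unchanged; output -41 dBFS.
Stage 3: below threshold (-41 ≤ -40); passes unchanged; output -41 dBFS.

-41 dBFS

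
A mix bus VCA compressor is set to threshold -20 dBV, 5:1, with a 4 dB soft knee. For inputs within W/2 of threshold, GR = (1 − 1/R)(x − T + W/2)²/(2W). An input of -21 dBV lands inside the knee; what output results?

-21.1 dBV

x − T + W/2 = -21 − (-20) + 2 = 1.
GR = (1 − 1/5) × 1² / 8 = 0.8 × 1 / 8 = 0.1 dB.
Output = -21 − 0.1 = -21.1 dBV.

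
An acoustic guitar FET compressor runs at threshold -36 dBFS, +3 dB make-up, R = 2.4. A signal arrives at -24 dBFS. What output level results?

-28 dBFS

-24 dBFS sits 12 dB over threshold.
At 2.4:1 the overshoot is divided by 2.4, leaving 5 dB above threshold.
So the level is -36 + 5 = -31 dBFS; make-up adds 3 dB, giving -28 dBFS.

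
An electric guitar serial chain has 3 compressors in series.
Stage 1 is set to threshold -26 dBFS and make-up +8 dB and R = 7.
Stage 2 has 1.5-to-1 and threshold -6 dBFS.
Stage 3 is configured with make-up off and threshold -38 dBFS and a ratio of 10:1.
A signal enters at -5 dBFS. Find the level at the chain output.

Stage 1: -5 dBFS is 21 dB over -26 dBFS; at 7:1 that becomes 3 dB over, giving -23 dBFS; +8 dB make-up → -15 dBFS.
Stage 2: -15 dBFS is at or below the -6 dBFS threshold — no compression; output -15 dBFS.
Stage 3: 23 dB above -38 dBFS, reduced 10:1 to 2.3 dB above → -35.7 dBFS.

-35.7 dBFS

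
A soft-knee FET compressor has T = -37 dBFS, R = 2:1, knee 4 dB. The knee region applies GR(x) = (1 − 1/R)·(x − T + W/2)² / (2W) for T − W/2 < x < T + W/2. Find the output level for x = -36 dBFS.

x − T + W/2 = -36 − (-37) + 2 = 3.
GR = (1 − 1/2) × 3² / 8 = 0.5 × 9 / 8 = 0.5625 dB.
Output = -36 − 0.5625 = -36.5625 dBFS.

-36.5625 dBFS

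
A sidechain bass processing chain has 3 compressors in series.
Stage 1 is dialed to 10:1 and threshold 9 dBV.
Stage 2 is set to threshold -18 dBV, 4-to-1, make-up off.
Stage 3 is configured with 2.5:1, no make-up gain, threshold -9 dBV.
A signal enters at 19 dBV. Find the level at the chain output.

Stage 1: 19 dBV is 10 dB over 9 dBV; at 10:1 that becomes 1 dB over, giving 10 dBV.
Stage 2: 10 dBV is 28 dB over -18 dBV; at 4:1 that becomes 7 dB over, giving -11 dBV.
Stage 3: -11 dBV ≤ -9 dBV, so stage 3 doesn't engage; output -11 dBV.

-11 dBV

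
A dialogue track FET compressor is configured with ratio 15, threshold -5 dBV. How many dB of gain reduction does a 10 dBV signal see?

14 dB

10 dBV exceeds the threshold by 15 dB.
At 15:1, output sits 15/15 = 1 dB above threshold.
GR = overshoot in − overshoot out = 15 − 1 = 14 dB.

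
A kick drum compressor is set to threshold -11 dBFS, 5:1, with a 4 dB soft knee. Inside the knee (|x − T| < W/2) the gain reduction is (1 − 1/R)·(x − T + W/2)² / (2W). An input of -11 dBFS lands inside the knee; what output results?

x − T + W/2 = -11 − (-11) + 2 = 2.
GR = (1 − 1/5) × 2² / 8 = 0.8 × 4 / 8 = 0.4 dB.
Output = -11 − 0.4 = -11.4 dBFS.

-11.4 dBFS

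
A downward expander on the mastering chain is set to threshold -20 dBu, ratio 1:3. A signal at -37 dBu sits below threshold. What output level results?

-71 dBu

Undershoot = (-20) − (-37) = 17 dB.
At 1:3, that expands to 51 dB under threshold.
Output = -20 − 51 = -71 dBu.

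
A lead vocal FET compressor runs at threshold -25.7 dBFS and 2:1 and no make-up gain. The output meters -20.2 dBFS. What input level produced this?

That's 5.5 dB above the -25.7 dBFS threshold.
Before 2:1 compression the overshoot was 5.5 × 2 = 11 dB, so input = -25.7 + 11 = -14.7 dBFS.

-14.7 dBFS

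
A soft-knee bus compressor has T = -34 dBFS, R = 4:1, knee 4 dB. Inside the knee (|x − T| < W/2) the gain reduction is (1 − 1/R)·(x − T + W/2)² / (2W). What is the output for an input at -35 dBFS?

x − T + W/2 = -35 − (-34) + 2 = 1.
GR = (1 − 1/4) × 1² / 8 = 0.75 × 1 / 8 = 0.09375 dB.
Output = -35 − 0.09375 = -35.09375 dBFS.

-35.09375 dBFS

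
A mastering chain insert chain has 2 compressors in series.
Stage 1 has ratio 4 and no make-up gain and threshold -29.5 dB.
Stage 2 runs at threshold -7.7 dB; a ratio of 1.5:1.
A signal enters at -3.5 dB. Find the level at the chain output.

Stage 1: overshoot 26 dB → 26/4 = 6.5 dB → -23 dB.
Stage 2: -23 dB is at or below the -7.7 dB threshold — no compression; output -23 dB.

-23 dB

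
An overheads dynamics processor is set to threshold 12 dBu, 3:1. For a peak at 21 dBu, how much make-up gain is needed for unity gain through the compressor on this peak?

6 dB

Without make-up, output = threshold + overshoot/3 = 12 + 3 = 15 dBu.
Gap to target: 6 dB.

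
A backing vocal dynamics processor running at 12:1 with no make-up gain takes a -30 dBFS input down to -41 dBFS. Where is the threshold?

-42 dBFS

Let T be the threshold. Output overshoot = (input overshoot)/R, so -41 − T = (-30 − T)/12.
12·(-41 − T) = -30 − T → 11·T = -492 − (-30) = -462.
T = -462/11 = -42 dBFS.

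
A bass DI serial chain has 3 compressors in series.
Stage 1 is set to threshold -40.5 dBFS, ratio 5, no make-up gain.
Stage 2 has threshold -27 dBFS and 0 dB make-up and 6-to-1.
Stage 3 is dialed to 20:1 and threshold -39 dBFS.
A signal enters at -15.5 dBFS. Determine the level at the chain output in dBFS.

-38.825 dBFS

Stage 1: overshoot 25 dB → 25/5 = 5 dB → -35.5 dBFS.
Stage 2: -35.5 dBFS ≤ -27 dBFS, so stage 2 doesn't engage; output -35.5 dBFS.
Stage 3: overshoot 3.5 dB → 3.5/20 = 0.175 dB → -38.825 dBFS.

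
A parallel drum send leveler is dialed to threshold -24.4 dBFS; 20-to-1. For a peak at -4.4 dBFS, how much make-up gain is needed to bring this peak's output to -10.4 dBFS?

13 dB

Overshoot 20 dB → 20/20 = 1 dB after compression, so the compressed level is -24.4 + 1 = -23.4 dBFS.
Make-up = target − compressed = -10.4 − (-23.4) = 13 dB.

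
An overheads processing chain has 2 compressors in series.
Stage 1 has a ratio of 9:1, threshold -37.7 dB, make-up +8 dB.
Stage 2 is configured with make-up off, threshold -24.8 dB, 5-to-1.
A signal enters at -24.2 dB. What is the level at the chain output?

-28.2 dB

Stage 1: overshoot 13.5 dB → 13.5/9 = 1.5 dB → -36.2 dB; +8 dB make-up → -28.2 dB.
Stage 2: below threshold (-28.2 ≤ -24.8); passes unchanged; output -28.2 dB.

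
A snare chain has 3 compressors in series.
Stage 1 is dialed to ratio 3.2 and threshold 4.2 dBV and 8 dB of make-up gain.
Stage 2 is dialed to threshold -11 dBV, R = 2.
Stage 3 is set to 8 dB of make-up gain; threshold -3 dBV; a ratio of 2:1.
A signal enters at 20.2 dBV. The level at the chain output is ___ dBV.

Stage 1: overshoot 16 dB → 16/3.2 = 5 dB → 9.2 dBV; +8 dB make-up → 17.2 dBV.
Stage 2: 28.2 dB above -11 dBV, reduced 2:1 to 14.1 dB above → 3.1 dBV.
Stage 3: 6.1 dB above -3 dBV, reduced 2:1 to 3.05 dB above → 0.05 dBV; +8 dB make-up → 8.05 dBV.

8.05 dBV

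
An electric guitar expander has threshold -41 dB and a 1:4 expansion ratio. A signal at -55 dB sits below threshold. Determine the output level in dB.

Undershoot = (-41) − (-55) = 14 dB.
At 1:4, that expands to 56 dB under threshold.
Output = -41 − 56 = -97 dB.

-97 dB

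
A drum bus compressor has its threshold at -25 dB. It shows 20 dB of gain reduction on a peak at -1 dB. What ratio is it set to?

6:1

Input overshoot = -1 − (-25) = 24 dB.
Output overshoot = 24 − 20 = 4 dB.
Ratio = input overshoot / output overshoot = 24 / 4 = 6.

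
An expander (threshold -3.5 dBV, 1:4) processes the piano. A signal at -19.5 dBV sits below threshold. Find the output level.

-67.5 dBV

Undershoot = (-3.5) − (-19.5) = 16 dB.
At 1:4, that expands to 64 dB under threshold.
Output = -3.5 − 64 = -67.5 dBV.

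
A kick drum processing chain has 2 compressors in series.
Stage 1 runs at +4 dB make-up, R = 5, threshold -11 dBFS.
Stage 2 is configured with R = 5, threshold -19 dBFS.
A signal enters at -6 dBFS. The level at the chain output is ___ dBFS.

Stage 1: -6 dBFS is 5 dB over -11 dBFS; at 5:1 that becomes 1 dB over, giving -10 dBFS; +4 dB make-up → -6 dBFS.
Stage 2: -6 dBFS is 13 dB over -19 dBFS; at 5:1 that becomes 2.6 dB over, giving -16.4 dBFS.

-16.4 dBFS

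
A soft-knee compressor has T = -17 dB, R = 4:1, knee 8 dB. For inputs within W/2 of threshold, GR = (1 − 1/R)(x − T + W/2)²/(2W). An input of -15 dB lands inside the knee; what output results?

x − T + W/2 = -15 − (-17) + 4 = 6.
GR = (1 − 1/4) × 6² / 16 = 0.75 × 36 / 16 = 1.6875 dB.
Output = -15 − 1.6875 = -16.6875 dB.

-16.6875 dB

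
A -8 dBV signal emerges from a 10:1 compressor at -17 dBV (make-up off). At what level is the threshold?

Gain reduction = -8 − (-17) = 9 dB; output overshoot = GR / (R − 1) = 9 / 9 = 1 dB.
Threshold = output − output overshoot = -17 − 1 = -18 dBV.

-18 dBV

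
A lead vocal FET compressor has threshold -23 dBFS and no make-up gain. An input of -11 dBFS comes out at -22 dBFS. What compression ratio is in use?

Input overshoot = -11 − (-23) = 12 dB; output overshoot = -22 − (-23) = 1 dB.
Ratio = 12 / 1 = 12.

12:1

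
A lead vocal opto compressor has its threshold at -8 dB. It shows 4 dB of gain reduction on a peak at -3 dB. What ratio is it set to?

Input overshoot = -3 − (-8) = 5 dB.
Output overshoot = 5 − 4 = 1 dB.
Ratio = input overshoot / output overshoot = 5 / 1 = 5.

5:1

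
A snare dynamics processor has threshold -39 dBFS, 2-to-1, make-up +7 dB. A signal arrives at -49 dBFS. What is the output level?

-42 dBFS

-49 dBFS is 10 dB below the -39 dBFS threshold, so no gain reduction is applied.
Make-up gain adds 7 dB: -49 + 7 = -42 dBFS.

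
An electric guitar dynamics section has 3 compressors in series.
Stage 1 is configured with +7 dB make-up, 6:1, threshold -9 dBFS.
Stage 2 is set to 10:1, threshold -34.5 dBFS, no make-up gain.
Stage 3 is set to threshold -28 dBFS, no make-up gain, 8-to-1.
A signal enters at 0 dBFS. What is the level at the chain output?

Stage 1: 0 dBFS is 9 dB over -9 dBFS; at 6:1 that becomes 1.5 dB over, giving -7.5 dBFS; +7 dB make-up → -0.5 dBFS.
Stage 2: -0.5 dBFS is 34 dB over -34.5 dBFS; at 10:1 that becomes 3.4 dB over, giving -31.1 dBFS.
Stage 3: below threshold (-31.1 ≤ -28); passes unchanged; output -31.1 dBFS.

-31.1 dBFS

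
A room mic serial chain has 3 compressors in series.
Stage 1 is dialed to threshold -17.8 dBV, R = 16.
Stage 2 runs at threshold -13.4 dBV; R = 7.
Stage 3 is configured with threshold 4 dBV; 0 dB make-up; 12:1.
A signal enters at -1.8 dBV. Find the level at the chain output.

Stage 1: overshoot 16 dB → 16/16 = 1 dB → -16.8 dBV.
Stage 2: below threshold (-16.8 ≤ -13.4); passes unchanged; output -16.8 dBV.
Stage 3: -16.8 dBV is at or below the 4 dBV threshold — no compression; output -16.8 dBV.

-16.8 dBV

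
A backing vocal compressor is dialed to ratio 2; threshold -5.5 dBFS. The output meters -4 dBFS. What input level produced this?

The compressed level sits -4 − (-5.5) = 1.5 dB over threshold.
Input overshoot = R × output overshoot = 3 dB → input = -5.5 + 3 = -2.5 dBFS.

-2.5 dBFS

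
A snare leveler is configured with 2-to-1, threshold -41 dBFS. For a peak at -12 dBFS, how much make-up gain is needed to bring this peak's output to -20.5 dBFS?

6 dB

Without make-up, output = threshold + overshoot/2 = -41 + 14.5 = -26.5 dBFS.
Gap to target: 6 dB.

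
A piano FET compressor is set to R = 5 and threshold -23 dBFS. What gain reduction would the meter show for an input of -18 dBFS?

4 dB

-18 dBFS exceeds the threshold by 5 dB.
A 5:1 ratio leaves 1 dB of that excess.
GR = overshoot in − overshoot out = 5 − 1 = 4 dB.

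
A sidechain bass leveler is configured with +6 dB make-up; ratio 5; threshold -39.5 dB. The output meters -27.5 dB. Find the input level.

-9.5 dB

Before make-up, the level was -27.5 − 6 = -33.5 dB.
The compressed level sits -33.5 − (-39.5) = 6 dB over threshold.
Input overshoot = R × output overshoot = 30 dB → input = -39.5 + 30 = -9.5 dB.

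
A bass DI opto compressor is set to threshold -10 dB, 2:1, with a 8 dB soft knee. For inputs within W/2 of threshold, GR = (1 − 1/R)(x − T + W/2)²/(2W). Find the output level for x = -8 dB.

-9.125 dB

x − T + W/2 = -8 − (-10) + 4 = 6.
GR = (1 − 1/2) × 6² / 16 = 0.5 × 36 / 16 = 1.125 dB.
Output = -8 − 1.125 = -9.125 dB.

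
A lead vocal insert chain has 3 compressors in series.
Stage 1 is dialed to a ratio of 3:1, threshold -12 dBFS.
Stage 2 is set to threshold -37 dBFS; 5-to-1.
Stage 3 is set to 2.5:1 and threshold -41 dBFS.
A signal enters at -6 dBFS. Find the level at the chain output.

-37.24 dBFS

Stage 1: 6 dB above -12 dBFS, reduced 3:1 to 2 dB above → -10 dBFS.
Stage 2: -10 dBFS is 27 dB over -37 dBFS; at 5:1 that becomes 5.4 dB over, giving -31.6 dBFS.
Stage 3: overshoot 9.4 dB → 9.4/2.5 = 3.76 dB → -37.24 dBFS.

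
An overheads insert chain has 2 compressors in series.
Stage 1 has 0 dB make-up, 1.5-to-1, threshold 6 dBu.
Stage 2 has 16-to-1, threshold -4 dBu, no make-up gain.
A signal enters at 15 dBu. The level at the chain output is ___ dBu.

Stage 1: 15 dBu is 9 dB over 6 dBu; at 1.5:1 that becomes 6 dB over, giving 12 dBu.
Stage 2: overshoot 16 dB → 16/16 = 1 dB → -3 dBu.

-3 dBu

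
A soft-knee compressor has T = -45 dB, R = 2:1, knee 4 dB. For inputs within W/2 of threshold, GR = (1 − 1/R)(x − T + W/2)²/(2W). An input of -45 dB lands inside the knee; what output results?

x − T + W/2 = -45 − (-45) + 2 = 2.
GR = (1 − 1/2) × 2² / 8 = 0.5 × 4 / 8 = 0.25 dB.
Output = -45 − 0.25 = -45.25 dB.

-45.25 dB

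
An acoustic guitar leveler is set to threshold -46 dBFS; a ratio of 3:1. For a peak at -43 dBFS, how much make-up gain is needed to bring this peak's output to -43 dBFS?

Without make-up, output = threshold + overshoot/3 = -46 + 1 = -45 dBFS.
Gap to target: 2 dB.

2 dB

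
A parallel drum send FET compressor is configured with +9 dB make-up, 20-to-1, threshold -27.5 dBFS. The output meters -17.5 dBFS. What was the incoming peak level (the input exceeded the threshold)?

Before make-up, the level was -17.5 − 9 = -26.5 dBFS.
Post-compression overshoot = -26.5 − (-27.5) = 1 dB.
Before 20:1 compression the overshoot was 1 × 20 = 20 dB, so input = -27.5 + 20 = -7.5 dBFS.

-7.5 dBFS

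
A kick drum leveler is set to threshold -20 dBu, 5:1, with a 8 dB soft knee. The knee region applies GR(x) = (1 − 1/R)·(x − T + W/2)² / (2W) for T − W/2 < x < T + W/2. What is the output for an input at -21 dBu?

x − T + W/2 = -21 − (-20) + 4 = 3.
GR = (1 − 1/5) × 3² / 16 = 0.8 × 9 / 16 = 0.45 dB.
Output = -21 − 0.45 = -21.45 dBu.

-21.45 dBu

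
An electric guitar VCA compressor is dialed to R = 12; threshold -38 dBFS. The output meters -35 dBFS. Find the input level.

-2 dBFS

The compressed level sits -35 − (-38) = 3 dB over threshold.
Undo the ratio: input overshoot = 3 × 12 = 36 dB, giving input = -2 dBFS.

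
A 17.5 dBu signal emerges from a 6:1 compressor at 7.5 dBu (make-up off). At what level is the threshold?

5.5 dBu

Gain reduction = 17.5 − 7.5 = 10 dB; output overshoot = GR / (R − 1) = 10 / 5 = 2 dB.
Threshold = output − output overshoot = 7.5 − 2 = 5.5 dBu.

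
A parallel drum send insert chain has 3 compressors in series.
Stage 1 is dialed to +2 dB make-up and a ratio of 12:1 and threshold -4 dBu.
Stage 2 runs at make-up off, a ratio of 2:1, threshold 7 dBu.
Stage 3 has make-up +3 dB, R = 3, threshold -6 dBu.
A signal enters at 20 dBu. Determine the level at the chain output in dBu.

-1 dBu

Stage 1: 24 dB above -4 dBu, reduced 12:1 to 2 dB above → -2 dBu; +2 dB make-up → 0 dBu.
Stage 2: below threshold (0 ≤ 7); passes unchanged; output 0 dBu.
Stage 3: 6 dB above -6 dBu, reduced 3:1 to 2 dB above → -4 dBu; +3 dB make-up → -1 dBu.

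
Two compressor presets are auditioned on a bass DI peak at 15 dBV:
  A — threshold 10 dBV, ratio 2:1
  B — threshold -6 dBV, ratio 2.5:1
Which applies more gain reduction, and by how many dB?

B, by 10.1 dB

A: overshoot 5 dB → output overshoot 2.5 dB → GR 2.5 dB.
B: overshoot 21 dB → output overshoot 8.4 dB → GR 12.6 dB.
B applies 10.1 dB more gain reduction.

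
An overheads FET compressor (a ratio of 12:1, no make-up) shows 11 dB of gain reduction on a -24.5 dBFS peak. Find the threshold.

Gain reduction = -24.5 − (-35.5) = 11 dB; output overshoot = GR / (R − 1) = 11 / 11 = 1 dB.
Threshold = output − output overshoot = -35.5 − 1 = -36.5 dBFS.

-36.5 dBFS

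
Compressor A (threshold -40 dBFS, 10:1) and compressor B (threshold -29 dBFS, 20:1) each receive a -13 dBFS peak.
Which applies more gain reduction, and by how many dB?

A, by 9.1 dB

A: 27 dB over, compressed to 2.7 dB over, so 24.3 dB of GR.
B: 16 dB over, compressed to 0.8 dB over, so 15.2 dB of GR.
Difference: 9.1 dB in favour of A.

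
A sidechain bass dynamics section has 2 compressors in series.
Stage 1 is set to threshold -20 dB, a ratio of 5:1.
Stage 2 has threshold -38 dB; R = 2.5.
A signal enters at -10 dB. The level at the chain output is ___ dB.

Stage 1: 10 dB above -20 dB, reduced 5:1 to 2 dB above → -18 dB.
Stage 2: overshoot 20 dB → 20/2.5 = 8 dB → -30 dB.

-30 dB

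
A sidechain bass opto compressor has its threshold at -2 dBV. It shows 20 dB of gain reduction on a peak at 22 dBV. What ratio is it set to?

6:1

Input overshoot = 22 − (-2) = 24 dB.
Output overshoot = 24 − 20 = 4 dB.
Ratio = input overshoot / output overshoot = 24 / 4 = 6.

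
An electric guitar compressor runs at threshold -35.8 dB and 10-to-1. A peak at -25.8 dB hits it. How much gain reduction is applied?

9 dB

-25.8 dB exceeds the threshold by 10 dB.
At 10:1, output sits 10/10 = 1 dB above threshold.
So the signal is attenuated by 10 − 1 = 9 dB.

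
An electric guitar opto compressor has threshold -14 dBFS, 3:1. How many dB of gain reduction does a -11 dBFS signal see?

-11 dBFS exceeds the threshold by 3 dB.
A 3:1 ratio leaves 1 dB of that excess.
Gain reduction = 3 − 1 = 2 dB.

2 dB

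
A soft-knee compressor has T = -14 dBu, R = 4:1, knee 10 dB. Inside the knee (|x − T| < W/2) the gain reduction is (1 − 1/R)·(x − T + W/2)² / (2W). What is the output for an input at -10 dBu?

x − T + W/2 = -10 − (-14) + 5 = 9.
GR = (1 − 1/4) × 9² / 20 = 0.75 × 81 / 20 = 3.0375 dB.
Output = -10 − 3.0375 = -13.0375 dBu.

-13.0375 dBu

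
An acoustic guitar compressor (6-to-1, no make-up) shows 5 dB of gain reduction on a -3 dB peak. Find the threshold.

Let T be the threshold. Output overshoot = (input overshoot)/R, so -8 − T = (-3 − T)/6.
6·(-8 − T) = -3 − T → 5·T = -48 − (-3) = -45.
T = -45/5 = -9 dB.

-9 dB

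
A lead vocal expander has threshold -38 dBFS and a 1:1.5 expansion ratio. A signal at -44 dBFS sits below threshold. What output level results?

-47 dBFS

Undershoot = (-38) − (-44) = 6 dB.
At 1:1.5, that expands to 9 dB under threshold.
Output = -38 − 9 = -47 dBFS.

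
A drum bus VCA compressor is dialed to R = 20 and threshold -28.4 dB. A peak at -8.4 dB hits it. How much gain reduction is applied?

19 dB

-8.4 dB exceeds the threshold by 20 dB.
A 20:1 ratio leaves 1 dB of that excess.
Gain reduction = 20 − 1 = 19 dB.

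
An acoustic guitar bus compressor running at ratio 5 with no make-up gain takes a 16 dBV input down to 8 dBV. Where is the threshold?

6 dBV

Gain reduction = 16 − 8 = 8 dB; output overshoot = GR / (R − 1) = 8 / 4 = 2 dB.
Threshold = output − output overshoot = 8 − 2 = 6 dBV.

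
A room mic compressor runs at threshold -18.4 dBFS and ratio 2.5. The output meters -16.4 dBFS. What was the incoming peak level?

Post-compression overshoot = -16.4 − (-18.4) = 2 dB.
Before 2.5:1 compression the overshoot was 2 × 2.5 = 5 dB, so input = -18.4 + 5 = -13.4 dBFS.

-13.4 dBFS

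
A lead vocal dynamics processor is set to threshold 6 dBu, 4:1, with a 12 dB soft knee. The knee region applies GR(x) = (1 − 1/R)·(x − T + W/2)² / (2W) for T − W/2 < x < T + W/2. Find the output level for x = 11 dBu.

7.21875 dBu

x − T + W/2 = 11 − 6 + 6 = 11.
GR = (1 − 1/4) × 11² / 24 = 0.75 × 121 / 24 = 3.78125 dB.
Output = 11 − 3.78125 = 7.21875 dBu.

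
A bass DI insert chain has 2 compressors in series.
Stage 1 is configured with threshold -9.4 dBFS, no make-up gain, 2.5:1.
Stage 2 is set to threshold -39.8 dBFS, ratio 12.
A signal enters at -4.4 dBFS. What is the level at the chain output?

-37.1 dBFS

Stage 1: -4.4 dBFS is 5 dB over -9.4 dBFS; at 2.5:1 that becomes 2 dB over, giving -7.4 dBFS.
Stage 2: overshoot 32.4 dB → 32.4/12 = 2.7 dB → -37.1 dBFS.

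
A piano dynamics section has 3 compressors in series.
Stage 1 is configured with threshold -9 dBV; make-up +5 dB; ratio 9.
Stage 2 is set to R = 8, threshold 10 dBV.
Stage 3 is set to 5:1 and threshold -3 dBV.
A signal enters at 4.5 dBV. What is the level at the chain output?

Stage 1: 13.5 dB above -9 dBV, reduced 9:1 to 1.5 dB above → -7.5 dBV; +5 dB make-up → -2.5 dBV.
Stage 2: below threshold (-2.5 ≤ 10); passes unchanged; output -2.5 dBV.
Stage 3: 0.5 dB above -3 dBV, reduced 5:1 to 0.1 dB above → -2.9 dBV.

-2.9 dBV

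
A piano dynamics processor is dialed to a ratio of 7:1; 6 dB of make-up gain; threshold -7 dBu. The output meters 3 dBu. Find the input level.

21 dBu

Remove make-up: 3 − 6 = -3 dBu.
The compressed level sits -3 − (-7) = 4 dB over threshold.
Undo the ratio: input overshoot = 4 × 7 = 28 dB, giving input = 21 dBu.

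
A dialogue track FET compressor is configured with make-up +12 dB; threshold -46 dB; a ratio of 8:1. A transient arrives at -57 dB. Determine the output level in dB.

-45 dB

-57 dB is 11 dB below the -46 dB threshold, so no gain reduction is applied.
Make-up gain adds 12 dB: -57 + 12 = -45 dB.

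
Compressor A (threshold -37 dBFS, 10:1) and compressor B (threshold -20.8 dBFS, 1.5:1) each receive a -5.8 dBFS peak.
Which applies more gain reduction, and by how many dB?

A, by 23.08 dB

A: GR = 31.2 − 31.2/10 = 28.08 dB.
B: GR = 15 − 15/1.5 = 5 dB.
A reduces 23.08 dB more.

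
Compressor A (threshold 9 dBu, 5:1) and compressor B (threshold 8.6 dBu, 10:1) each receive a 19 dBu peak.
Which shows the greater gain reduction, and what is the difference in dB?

B, by 1.36 dB

A: overshoot 10 dB → output overshoot 2 dB → GR 8 dB.
B: overshoot 10.4 dB → output overshoot 1.04 dB → GR 9.36 dB.
Difference: 1.36 dB in favour of B.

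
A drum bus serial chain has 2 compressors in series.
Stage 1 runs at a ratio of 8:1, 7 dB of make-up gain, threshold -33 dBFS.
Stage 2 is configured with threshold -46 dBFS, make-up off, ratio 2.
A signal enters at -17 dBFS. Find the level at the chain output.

-35 dBFS

Stage 1: 16 dB above -33 dBFS, reduced 8:1 to 2 dB above → -31 dBFS; +7 dB make-up → -24 dBFS.
Stage 2: overshoot 22 dB → 22/2 = 11 dB → -35 dBFS.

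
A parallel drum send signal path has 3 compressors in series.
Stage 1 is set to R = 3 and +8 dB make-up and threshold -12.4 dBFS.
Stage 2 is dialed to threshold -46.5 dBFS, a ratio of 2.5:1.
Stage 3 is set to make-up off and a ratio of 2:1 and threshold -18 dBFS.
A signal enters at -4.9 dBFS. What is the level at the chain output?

-28.66 dBFS

Stage 1: overshoot 7.5 dB → 7.5/3 = 2.5 dB → -9.9 dBFS; +8 dB make-up → -1.9 dBFS.
Stage 2: 44.6 dB above -46.5 dBFS, reduced 2.5:1 to 17.84 dB above → -28.66 dBFS.
Stage 3: below threshold (-28.66 ≤ -18); passes unchanged; output -28.66 dBFS.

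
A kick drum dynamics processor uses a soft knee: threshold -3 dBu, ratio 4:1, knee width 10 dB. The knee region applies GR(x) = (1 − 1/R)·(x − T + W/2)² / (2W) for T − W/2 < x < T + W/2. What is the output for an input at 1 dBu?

x − T + W/2 = 1 − (-3) + 5 = 9.
GR = (1 − 1/4) × 9² / 20 = 0.75 × 81 / 20 = 3.0375 dB.
Output = 1 − 3.0375 = -2.0375 dBu.

-2.0375 dBu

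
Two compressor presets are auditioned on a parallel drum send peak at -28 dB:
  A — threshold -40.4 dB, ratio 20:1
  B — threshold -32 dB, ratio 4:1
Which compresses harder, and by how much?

A: 12.4 dB over, compressed to 0.62 dB over, so 11.78 dB of GR.
B: 4 dB over, compressed to 1 dB over, so 3 dB of GR.
Difference: 8.78 dB in favour of A.

A, by 8.78 dB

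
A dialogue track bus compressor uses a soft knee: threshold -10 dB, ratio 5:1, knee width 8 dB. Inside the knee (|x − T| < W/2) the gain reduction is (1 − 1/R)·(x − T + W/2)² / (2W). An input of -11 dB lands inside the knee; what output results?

x − T + W/2 = -11 − (-10) + 4 = 3.
GR = (1 − 1/5) × 3² / 16 = 0.8 × 9 / 16 = 0.45 dB.
Output = -11 − 0.45 = -11.45 dB.

-11.45 dB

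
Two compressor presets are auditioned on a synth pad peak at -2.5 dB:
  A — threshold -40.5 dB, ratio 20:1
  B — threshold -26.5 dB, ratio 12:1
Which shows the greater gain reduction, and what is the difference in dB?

A: 38 dB over, compressed to 1.9 dB over, so 36.1 dB of GR.
B: 24 dB over, compressed to 2 dB over, so 22 dB of GR.
Difference: 14.1 dB in favour of A.

A, by 14.1 dB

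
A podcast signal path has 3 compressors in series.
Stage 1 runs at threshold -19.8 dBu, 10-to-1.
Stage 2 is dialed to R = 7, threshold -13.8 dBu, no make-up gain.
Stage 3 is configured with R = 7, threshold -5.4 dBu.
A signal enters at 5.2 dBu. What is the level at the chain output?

-17.3 dBu

Stage 1: overshoot 25 dB → 25/10 = 2.5 dB → -17.3 dBu.
Stage 2: below threshold (-17.3 ≤ -13.8); passes unchanged; output -17.3 dBu.
Stage 3: -17.3 dBu is at or below the -5.4 dBu threshold — no compression; output -17.3 dBu.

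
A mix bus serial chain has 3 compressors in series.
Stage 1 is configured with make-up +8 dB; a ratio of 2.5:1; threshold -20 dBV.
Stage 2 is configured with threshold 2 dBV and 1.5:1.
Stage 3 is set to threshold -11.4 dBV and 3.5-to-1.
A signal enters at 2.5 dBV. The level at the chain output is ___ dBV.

-9 dBV

Stage 1: overshoot 22.5 dB → 22.5/2.5 = 9 dB → -11 dBV; +8 dB make-up → -3 dBV.
Stage 2: -3 dBV ≤ 2 dBV, so stage 2 doesn't engage; output -3 dBV.
Stage 3: overshoot 8.4 dB → 8.4/3.5 = 2.4 dB → -9 dBV.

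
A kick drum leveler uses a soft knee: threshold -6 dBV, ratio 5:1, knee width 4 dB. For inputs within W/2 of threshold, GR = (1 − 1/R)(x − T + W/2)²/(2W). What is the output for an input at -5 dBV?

-5.9 dBV

x − T + W/2 = -5 − (-6) + 2 = 3.
GR = (1 − 1/5) × 3² / 8 = 0.8 × 9 / 8 = 0.9 dB.
Output = -5 − 0.9 = -5.9 dBV.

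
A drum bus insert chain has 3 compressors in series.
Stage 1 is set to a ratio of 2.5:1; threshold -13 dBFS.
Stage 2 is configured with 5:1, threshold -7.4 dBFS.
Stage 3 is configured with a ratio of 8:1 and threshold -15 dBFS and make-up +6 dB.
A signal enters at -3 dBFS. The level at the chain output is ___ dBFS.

Stage 1: overshoot 10 dB → 10/2.5 = 4 dB → -9 dBFS.
Stage 2: -9 dBFS ≤ -7.4 dBFS, so stage 2 doesn't engage; output -9 dBFS.
Stage 3: 6 dB above -15 dBFS, reduced 8:1 to 0.75 dB above → -14.25 dBFS; +6 dB make-up → -8.25 dBFS.

-8.25 dBFS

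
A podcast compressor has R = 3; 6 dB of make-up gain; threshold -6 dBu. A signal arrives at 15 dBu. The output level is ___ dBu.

7 dBu

15 dBu sits 21 dB over threshold.
At 3:1 the overshoot is divided by 3, leaving 7 dB above threshold.
Output = -6 + 7 = 1 dBu; make-up adds 6 dB, giving 7 dBu.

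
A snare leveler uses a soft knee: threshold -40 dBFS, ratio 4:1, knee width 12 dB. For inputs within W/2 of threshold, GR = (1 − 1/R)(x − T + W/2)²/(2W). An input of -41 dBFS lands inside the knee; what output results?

x − T + W/2 = -41 − (-40) + 6 = 5.
GR = (1 − 1/4) × 5² / 24 = 0.75 × 25 / 24 = 0.78125 dB.
Output = -41 − 0.78125 = -41.78125 dBFS.

-41.78125 dBFS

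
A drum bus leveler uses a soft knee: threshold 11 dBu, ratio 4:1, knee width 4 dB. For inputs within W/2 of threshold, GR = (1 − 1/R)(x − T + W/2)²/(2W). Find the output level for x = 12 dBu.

11.15625 dBu

x − T + W/2 = 12 − 11 + 2 = 3.
GR = (1 − 1/4) × 3² / 8 = 0.75 × 9 / 8 = 0.84375 dB.
Output = 12 − 0.84375 = 11.15625 dBu.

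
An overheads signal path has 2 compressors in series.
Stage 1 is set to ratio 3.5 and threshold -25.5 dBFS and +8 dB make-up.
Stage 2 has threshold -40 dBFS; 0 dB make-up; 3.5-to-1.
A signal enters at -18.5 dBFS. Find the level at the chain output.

-33 dBFS

Stage 1: 7 dB above -25.5 dBFS, reduced 3.5:1 to 2 dB above → -23.5 dBFS; +8 dB make-up → -15.5 dBFS.
Stage 2: -15.5 dBFS is 24.5 dB over -40 dBFS; at 3.5:1 that becomes 7 dB over, giving -33 dBFS.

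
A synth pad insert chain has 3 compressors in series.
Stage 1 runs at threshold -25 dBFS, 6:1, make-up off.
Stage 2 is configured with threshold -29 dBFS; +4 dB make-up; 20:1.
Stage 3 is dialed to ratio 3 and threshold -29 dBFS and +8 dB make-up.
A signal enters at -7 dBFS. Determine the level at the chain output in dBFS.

-19.55 dBFS

Stage 1: overshoot 18 dB → 18/6 = 3 dB → -22 dBFS.
Stage 2: -22 dBFS is 7 dB over -29 dBFS; at 20:1 that becomes 0.35 dB over, giving -28.65 dBFS; +4 dB make-up → -24.65 dBFS.
Stage 3: -24.65 dBFS is 4.35 dB over -29 dBFS; at 3:1 that becomes 1.45 dB over, giving -27.55 dBFS; +8 dB make-up → -19.55 dBFS.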